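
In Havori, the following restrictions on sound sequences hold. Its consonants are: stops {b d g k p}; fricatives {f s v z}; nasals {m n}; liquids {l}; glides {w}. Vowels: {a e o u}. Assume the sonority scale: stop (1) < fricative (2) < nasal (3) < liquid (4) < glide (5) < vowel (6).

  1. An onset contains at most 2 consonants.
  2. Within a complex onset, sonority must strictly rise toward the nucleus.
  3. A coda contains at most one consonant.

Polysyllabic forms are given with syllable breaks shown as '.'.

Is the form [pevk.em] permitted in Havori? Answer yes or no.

[pevk.em] — violates constraint 3: syllable 1 coda /vk/ has 2 consonants (> 1) → not permitted

no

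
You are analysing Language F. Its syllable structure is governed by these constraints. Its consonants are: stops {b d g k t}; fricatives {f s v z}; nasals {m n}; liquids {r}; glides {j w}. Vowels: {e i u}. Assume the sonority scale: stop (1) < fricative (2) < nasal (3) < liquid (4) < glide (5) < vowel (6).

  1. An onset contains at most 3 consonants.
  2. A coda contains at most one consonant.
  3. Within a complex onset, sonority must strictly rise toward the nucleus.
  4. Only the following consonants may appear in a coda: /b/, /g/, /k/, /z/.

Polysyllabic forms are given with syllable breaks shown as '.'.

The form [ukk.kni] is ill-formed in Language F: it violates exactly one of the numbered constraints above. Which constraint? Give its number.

2

[ukk.kni]: syllable 1 coda /kk/ has 2 consonants (> 1).
This is a violation of constraint 2: "A coda contains at most one consonant."
The remaining constraints (1, 3, 4) are satisfied.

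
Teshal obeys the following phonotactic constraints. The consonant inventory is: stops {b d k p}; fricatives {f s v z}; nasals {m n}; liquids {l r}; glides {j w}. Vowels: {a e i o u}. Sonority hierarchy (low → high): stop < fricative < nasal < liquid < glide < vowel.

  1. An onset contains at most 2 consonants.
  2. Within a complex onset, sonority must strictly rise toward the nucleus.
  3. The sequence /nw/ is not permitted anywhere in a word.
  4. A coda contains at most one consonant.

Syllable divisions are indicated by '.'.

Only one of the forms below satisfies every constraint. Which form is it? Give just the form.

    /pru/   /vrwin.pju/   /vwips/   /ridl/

/pru/ — σ1 onset /pr/ (1→4 rises), coda /∅/ ok → well-formed
/vrwin.pju/ — violates constraint 1: syllable 1 onset /vrw/ has 3 consonants (> 2) → ill-formed
/vwips/ — violates constraint 4: syllable 1 coda /ps/ has 2 consonants (> 1) → ill-formed
/ridl/ — violates constraint 4: syllable 1 coda /dl/ has 2 consonants (> 1) → ill-formed

/pru/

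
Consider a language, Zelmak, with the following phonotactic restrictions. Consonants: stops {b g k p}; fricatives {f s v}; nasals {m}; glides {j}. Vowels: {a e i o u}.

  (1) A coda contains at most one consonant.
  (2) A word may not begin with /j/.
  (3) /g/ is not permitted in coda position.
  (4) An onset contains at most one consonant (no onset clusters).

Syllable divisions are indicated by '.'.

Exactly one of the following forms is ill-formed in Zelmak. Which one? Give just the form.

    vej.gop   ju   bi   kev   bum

vej.gop — σ1 onset /v/, coda /j/ ok; σ2 onset /g/, coda /p/ ok → well-formed
ju — violates constraint 2: word begins with /j/ → ill-formed
bi — σ1 onset /b/, coda /∅/ ok → well-formed
kev — σ1 onset /k/, coda /v/ ok → well-formed
bum — σ1 onset /b/, coda /m/ ok → well-formed

ju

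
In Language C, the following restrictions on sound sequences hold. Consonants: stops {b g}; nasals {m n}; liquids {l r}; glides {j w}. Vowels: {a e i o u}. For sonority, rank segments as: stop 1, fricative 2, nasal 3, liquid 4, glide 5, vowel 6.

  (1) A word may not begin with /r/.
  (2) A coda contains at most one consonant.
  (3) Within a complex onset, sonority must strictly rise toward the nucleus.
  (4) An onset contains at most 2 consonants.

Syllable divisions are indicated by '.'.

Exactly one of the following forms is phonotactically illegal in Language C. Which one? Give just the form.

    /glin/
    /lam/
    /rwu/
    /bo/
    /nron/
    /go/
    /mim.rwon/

/glin/ — σ1 onset /gl/ (1→4 rises), coda /n/ ok → phonotactically legal
/lam/ — σ1 onset /l/, coda /m/ ok → phonotactically legal
/rwu/ — violates constraint 1: word begins with /r/ → phonotactically illegal
/bo/ — σ1 onset /b/, coda /∅/ ok → phonotactically legal
/nron/ — σ1 onset /nr/ (3→4 rises), coda /n/ ok → phonotactically legal
/go/ — σ1 onset /g/, coda /∅/ ok → phonotactically legal
/mim.rwon/ — σ1 onset /m/, coda /m/ ok; σ2 onset /rw/ (4→5 rises), coda /n/ ok → phonotactically legal

/rwu/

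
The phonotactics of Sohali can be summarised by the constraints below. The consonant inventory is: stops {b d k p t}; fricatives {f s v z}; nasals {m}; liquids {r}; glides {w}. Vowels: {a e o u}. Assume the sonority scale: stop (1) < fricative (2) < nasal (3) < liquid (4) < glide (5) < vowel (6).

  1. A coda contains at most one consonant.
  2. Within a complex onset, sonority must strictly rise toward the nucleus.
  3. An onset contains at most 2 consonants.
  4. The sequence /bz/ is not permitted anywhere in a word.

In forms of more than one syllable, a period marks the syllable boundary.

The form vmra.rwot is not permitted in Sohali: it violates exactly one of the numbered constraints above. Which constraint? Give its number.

3

vmra.rwot: syllable 1 onset /vmr/ has 3 consonants (> 2).
This is a violation of constraint 3: "An onset contains at most 2 consonants."
The remaining constraints (1, 2, 4) are satisfied.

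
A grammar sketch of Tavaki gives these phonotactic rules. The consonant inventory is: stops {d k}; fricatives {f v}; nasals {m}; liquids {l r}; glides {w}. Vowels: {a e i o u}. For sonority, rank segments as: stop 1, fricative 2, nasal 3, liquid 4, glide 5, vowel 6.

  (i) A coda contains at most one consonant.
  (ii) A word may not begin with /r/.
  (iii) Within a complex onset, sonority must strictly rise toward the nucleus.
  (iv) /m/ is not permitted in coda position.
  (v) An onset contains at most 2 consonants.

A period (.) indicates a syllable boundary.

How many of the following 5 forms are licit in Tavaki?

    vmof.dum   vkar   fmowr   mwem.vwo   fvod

vmof.dum — violates constraint (iv): syllable 2 coda contains /m/ → illicit
vkar — violates constraint (iii): syllable 1 onset /vk/: /v/ (fricative, 2) → /k/ (stop, 1) does not rise → illicit
fmowr — violates constraint (i): syllable 1 coda /wr/ has 2 consonants (> 1) → illicit
mwem.vwo — violates constraint (iv): syllable 1 coda contains /m/ → illicit
fvod — violates constraint (iii): syllable 1 onset /fv/: /f/ (fricative, 2) → /v/ (fricative, 2) does not rise → illicit
No form is licit → 0.

0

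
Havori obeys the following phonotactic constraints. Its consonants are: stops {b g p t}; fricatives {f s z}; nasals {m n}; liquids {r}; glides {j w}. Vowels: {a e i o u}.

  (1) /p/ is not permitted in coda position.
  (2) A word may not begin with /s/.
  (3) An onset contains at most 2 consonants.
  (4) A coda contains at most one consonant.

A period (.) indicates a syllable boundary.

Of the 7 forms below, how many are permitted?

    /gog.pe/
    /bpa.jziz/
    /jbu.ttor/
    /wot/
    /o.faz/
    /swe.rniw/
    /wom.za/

/gog.pe/ — σ1 onset /g/, coda /g/ ok; σ2 onset /p/, coda /∅/ ok → permitted
/bpa.jziz/ — σ1 onset /bp/ (2C), coda /∅/ ok; σ2 onset /jz/ (2C), coda /z/ ok → permitted
/jbu.ttor/ — σ1 onset /jb/ (2C), coda /∅/ ok; σ2 onset /tt/ (2C), coda /r/ ok → permitted
/wot/ — σ1 onset /w/, coda /t/ ok → permitted
/o.faz/ — σ1 onset /∅/, coda /∅/ ok; σ2 onset /f/, coda /z/ ok → permitted
/swe.rniw/ — violates constraint 2: word begins with /s/ → not permitted
/wom.za/ — σ1 onset /w/, coda /m/ ok; σ2 onset /z/, coda /∅/ ok → permitted
Permitted: /gog.pe/, /bpa.jziz/, /jbu.ttor/, /wot/, /o.faz/, /wom.za/ → 6.

6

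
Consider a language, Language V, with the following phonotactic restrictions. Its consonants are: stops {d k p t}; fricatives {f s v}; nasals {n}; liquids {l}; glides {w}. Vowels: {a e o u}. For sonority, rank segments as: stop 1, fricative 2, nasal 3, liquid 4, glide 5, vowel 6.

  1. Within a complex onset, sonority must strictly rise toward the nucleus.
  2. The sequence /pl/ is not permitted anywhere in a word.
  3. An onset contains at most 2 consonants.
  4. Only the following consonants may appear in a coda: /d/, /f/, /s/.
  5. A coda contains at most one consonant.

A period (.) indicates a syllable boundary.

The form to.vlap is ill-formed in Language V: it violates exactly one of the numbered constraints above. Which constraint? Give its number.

to.vlap: syllable 2 coda contains /p/, which is not a licensed coda consonant.
This is a violation of constraint 4: "Only the following consonants may appear in a coda: /d/, /f/, /s/."
The remaining constraints (1, 2, 3, 5) are satisfied.

4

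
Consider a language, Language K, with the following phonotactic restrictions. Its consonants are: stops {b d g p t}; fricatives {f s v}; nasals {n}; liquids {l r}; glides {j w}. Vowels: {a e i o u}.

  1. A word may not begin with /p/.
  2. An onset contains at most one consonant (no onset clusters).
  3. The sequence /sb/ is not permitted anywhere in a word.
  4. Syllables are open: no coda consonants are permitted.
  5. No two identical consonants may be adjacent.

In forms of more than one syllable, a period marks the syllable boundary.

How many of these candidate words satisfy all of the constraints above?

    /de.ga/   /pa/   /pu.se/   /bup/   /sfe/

1

/de.ga/ — σ1 onset /d/, coda /∅/ ok; σ2 onset /g/, coda /∅/ ok → phonotactically legal
/pa/ — violates constraint 1: word begins with /p/ → phonotactically illegal
/pu.se/ — violates constraint 1: word begins with /p/ → phonotactically illegal
/bup/ — violates constraint 4: syllable 1 coda /p/ has 1 consonant (> 0) → phonotactically illegal
/sfe/ — violates constraint 2: syllable 1 onset /sf/ has 2 consonants (> 1) → phonotactically illegal
Phonotactically legal: /de.ga/ → 1.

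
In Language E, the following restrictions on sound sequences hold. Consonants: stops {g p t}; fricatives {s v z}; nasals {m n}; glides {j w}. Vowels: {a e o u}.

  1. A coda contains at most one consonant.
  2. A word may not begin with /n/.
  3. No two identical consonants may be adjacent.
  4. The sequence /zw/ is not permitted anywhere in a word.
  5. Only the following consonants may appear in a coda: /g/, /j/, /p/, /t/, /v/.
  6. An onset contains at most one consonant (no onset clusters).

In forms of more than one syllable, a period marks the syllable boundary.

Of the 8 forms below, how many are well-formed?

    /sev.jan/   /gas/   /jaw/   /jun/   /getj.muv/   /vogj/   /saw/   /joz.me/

/sev.jan/ — violates constraint 5: syllable 2 coda contains /n/, which is not a licensed coda consonant → ill-formed
/gas/ — violates constraint 5: syllable 1 coda contains /s/, which is not a licensed coda consonant → ill-formed
/jaw/ — violates constraint 5: syllable 1 coda contains /w/, which is not a licensed coda consonant → ill-formed
/jun/ — violates constraint 5: syllable 1 coda contains /n/, which is not a licensed coda consonant → ill-formed
/getj.muv/ — violates constraint 1: syllable 1 coda /tj/ has 2 consonants (> 1) → ill-formed
/vogj/ — violates constraint 1: syllable 1 coda /gj/ has 2 consonants (> 1) → ill-formed
/saw/ — violates constraint 5: syllable 1 coda contains /w/, which is not a licensed coda consonant → ill-formed
/joz.me/ — violates constraint 5: syllable 1 coda contains /z/, which is not a licensed coda consonant → ill-formed
No form is well-formed → 0.

0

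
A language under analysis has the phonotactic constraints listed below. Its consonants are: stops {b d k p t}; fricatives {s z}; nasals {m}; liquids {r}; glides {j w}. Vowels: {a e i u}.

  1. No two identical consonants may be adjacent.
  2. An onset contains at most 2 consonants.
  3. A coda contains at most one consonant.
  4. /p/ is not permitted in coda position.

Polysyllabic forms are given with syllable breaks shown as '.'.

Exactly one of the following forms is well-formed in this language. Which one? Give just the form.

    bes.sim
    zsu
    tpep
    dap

zsu

bes.sim — violates constraint 1: adjacent identical consonants /ss/ → ill-formed
zsu — σ1 onset /zs/ (2C), coda /∅/ ok → well-formed
tpep — violates constraint 4: syllable 1 coda contains /p/ → ill-formed
dap — violates constraint 4: syllable 1 coda contains /p/ → ill-formed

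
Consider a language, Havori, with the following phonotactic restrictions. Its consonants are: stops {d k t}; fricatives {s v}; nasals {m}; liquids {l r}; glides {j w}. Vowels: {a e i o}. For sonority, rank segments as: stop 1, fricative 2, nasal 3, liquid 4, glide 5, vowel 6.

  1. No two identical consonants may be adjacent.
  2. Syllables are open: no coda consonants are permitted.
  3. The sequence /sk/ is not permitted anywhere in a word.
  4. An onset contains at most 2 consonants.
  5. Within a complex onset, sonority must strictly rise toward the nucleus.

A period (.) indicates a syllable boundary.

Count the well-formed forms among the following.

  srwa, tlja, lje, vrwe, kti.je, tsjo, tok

srwa — violates constraint 4: syllable 1 onset /srw/ has 3 consonants (> 2) → ill-formed
tlja — violates constraint 4: syllable 1 onset /tlj/ has 3 consonants (> 2) → ill-formed
lje — σ1 onset /lj/ (4→5 rises), coda /∅/ ok → well-formed
vrwe — violates constraint 4: syllable 1 onset /vrw/ has 3 consonants (> 2) → ill-formed
kti.je — violates constraint 5: syllable 1 onset /kt/: /k/ (stop, 1) → /t/ (stop, 1) does not rise → ill-formed
tsjo — violates constraint 4: syllable 1 onset /tsj/ has 3 consonants (> 2) → ill-formed
tok — violates constraint 2: syllable 1 coda /k/ has 1 consonant (> 0) → ill-formed
Well-formed: lje → 1.

1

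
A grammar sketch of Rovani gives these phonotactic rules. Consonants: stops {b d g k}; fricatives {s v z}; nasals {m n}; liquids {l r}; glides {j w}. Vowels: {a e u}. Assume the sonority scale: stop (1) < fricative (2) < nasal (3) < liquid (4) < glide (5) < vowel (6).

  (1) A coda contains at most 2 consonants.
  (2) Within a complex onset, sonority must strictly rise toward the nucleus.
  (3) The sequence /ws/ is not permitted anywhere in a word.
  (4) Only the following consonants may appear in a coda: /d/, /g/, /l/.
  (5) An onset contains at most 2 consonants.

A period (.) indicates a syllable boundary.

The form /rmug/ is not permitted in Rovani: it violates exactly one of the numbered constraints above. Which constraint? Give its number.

2

/rmug/: syllable 1 onset /rm/: /r/ (liquid, 4) → /m/ (nasal, 3) does not rise.
This is a violation of constraint 2: "Within a complex onset, sonority must strictly rise toward the nucleus."
The remaining constraints (1, 3, 4, 5) are satisfied.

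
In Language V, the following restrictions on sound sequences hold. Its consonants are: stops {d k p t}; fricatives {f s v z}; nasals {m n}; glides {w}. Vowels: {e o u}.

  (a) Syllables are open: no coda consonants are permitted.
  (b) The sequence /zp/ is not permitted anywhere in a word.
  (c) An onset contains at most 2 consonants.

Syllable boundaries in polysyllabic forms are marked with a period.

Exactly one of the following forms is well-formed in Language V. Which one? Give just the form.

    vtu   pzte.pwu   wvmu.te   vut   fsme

vtu

vtu — σ1 onset /vt/ (2C), coda /∅/ ok → well-formed
pzte.pwu — violates constraint (c): syllable 1 onset /pzt/ has 3 consonants (> 2) → ill-formed
wvmu.te — violates constraint (c): syllable 1 onset /wvm/ has 3 consonants (> 2) → ill-formed
vut — violates constraint (a): syllable 1 coda /t/ has 1 consonant (> 0) → ill-formed
fsme — violates constraint (c): syllable 1 onset /fsm/ has 3 consonants (> 2) → ill-formed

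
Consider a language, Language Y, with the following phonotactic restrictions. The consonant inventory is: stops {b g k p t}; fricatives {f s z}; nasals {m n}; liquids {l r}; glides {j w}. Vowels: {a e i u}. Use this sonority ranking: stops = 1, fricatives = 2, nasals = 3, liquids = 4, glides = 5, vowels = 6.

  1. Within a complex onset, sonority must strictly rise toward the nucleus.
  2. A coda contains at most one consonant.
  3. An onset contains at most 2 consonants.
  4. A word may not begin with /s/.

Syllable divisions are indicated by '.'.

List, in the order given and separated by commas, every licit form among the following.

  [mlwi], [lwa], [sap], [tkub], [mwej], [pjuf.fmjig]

[lwa], [mwej]

[mlwi] — violates constraint 3: syllable 1 onset /mlw/ has 3 consonants (> 2) → illicit
[lwa] — σ1 onset /lw/ (4→5 rises), coda /∅/ ok → licit
[sap] — violates constraint 4: word begins with /s/ → illicit
[tkub] — violates constraint 1: syllable 1 onset /tk/: /t/ (stop, 1) → /k/ (stop, 1) does not rise → illicit
[mwej] — σ1 onset /mw/ (3→5 rises), coda /j/ ok → licit
[pjuf.fmjig] — violates constraint 3: syllable 2 onset /fmj/ has 3 consonants (> 2) → illicit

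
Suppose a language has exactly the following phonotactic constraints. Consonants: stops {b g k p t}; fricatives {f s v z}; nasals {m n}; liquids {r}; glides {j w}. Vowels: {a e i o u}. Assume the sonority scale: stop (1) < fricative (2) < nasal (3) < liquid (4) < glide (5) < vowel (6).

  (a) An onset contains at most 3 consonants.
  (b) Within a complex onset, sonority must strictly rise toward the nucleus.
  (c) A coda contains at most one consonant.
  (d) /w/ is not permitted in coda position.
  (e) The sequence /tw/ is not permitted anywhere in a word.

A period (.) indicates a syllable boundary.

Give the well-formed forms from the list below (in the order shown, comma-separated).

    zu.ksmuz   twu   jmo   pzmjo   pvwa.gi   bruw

zu.ksmuz — σ1 onset /z/, coda /∅/ ok; σ2 onset /ksm/ (1→2→3 rises), coda /z/ ok → well-formed
twu — violates constraint (e): contains banned sequence /tw/ → ill-formed
jmo — violates constraint (b): syllable 1 onset /jm/: /j/ (glide, 5) → /m/ (nasal, 3) does not rise → ill-formed
pzmjo — violates constraint (a): syllable 1 onset /pzmj/ has 4 consonants (> 3) → ill-formed
pvwa.gi — σ1 onset /pvw/ (1→2→5 rises), coda /∅/ ok; σ2 onset /g/, coda /∅/ ok → well-formed
bruw — violates constraint (d): syllable 1 coda contains /w/ → ill-formed

zu.ksmuz, pvwa.gi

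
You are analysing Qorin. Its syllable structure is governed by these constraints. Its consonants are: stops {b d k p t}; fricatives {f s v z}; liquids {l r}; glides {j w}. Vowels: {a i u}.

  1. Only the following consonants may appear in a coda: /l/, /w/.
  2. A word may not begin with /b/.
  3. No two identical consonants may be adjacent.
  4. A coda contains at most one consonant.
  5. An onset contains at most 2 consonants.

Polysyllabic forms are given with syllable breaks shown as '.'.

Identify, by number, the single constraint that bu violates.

2

bu: word begins with /b/.
This is a violation of constraint 2: "A word may not begin with /b/."
The remaining constraints (1, 3, 4, 5) are satisfied.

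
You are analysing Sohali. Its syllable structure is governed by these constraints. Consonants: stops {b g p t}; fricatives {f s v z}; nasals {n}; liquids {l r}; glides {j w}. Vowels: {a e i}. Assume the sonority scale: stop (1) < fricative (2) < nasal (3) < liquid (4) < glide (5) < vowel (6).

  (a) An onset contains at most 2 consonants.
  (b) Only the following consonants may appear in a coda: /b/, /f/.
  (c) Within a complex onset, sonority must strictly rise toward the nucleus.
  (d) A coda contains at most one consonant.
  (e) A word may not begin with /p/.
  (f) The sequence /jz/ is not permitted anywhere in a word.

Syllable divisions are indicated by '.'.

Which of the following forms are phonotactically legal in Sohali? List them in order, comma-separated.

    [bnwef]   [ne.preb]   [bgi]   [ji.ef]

[ne.preb], [ji.ef]

[bnwef] — violates constraint (a): syllable 1 onset /bnw/ has 3 consonants (> 2) → phonotactically illegal
[ne.preb] — σ1 onset /n/, coda /∅/ ok; σ2 onset /pr/ (1→4 rises), coda /b/ ok → phonotactically legal
[bgi] — violates constraint (c): syllable 1 onset /bg/: /b/ (stop, 1) → /g/ (stop, 1) does not rise → phonotactically illegal
[ji.ef] — σ1 onset /j/, coda /∅/ ok; σ2 onset /∅/, coda /f/ ok → phonotactically legal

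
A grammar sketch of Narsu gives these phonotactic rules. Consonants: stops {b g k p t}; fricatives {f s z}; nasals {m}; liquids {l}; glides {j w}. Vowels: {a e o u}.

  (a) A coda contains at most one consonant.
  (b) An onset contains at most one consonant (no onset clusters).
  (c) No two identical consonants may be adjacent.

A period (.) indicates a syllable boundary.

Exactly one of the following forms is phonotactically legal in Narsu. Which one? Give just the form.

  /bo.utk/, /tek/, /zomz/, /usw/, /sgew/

/tek/

/bo.utk/ — violates constraint (a): syllable 2 coda /tk/ has 2 consonants (> 1) → phonotactically illegal
/tek/ — σ1 onset /t/, coda /k/ ok → phonotactically legal
/zomz/ — violates constraint (a): syllable 1 coda /mz/ has 2 consonants (> 1) → phonotactically illegal
/usw/ — violates constraint (a): syllable 1 coda /sw/ has 2 consonants (> 1) → phonotactically illegal
/sgew/ — violates constraint (b): syllable 1 onset /sg/ has 2 consonants (> 1) → phonotactically illegal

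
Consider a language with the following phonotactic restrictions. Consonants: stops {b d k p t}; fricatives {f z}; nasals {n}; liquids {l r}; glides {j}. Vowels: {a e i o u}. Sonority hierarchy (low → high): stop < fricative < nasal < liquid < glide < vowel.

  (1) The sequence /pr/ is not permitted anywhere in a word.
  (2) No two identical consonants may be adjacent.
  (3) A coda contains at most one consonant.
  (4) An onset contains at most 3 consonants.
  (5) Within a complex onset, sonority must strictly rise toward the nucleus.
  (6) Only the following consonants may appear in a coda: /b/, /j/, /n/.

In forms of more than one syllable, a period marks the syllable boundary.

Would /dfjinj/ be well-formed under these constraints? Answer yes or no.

no

/dfjinj/ — violates constraint 3: syllable 1 coda /nj/ has 2 consonants (> 1) → ill-formed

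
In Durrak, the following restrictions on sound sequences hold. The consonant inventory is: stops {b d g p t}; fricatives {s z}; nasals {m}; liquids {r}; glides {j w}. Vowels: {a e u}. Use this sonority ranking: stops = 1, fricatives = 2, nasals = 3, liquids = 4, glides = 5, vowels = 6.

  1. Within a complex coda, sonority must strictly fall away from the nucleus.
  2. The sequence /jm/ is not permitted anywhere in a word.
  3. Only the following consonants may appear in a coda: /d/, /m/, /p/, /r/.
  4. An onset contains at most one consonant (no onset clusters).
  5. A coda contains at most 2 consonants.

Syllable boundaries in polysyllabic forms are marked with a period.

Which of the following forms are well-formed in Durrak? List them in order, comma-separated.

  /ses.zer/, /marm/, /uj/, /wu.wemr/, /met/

/marm/

/ses.zer/ — violates constraint 3: syllable 1 coda contains /s/, which is not a licensed coda consonant → ill-formed
/marm/ — σ1 onset /m/, coda /rm/ (4→3 falls) ok → well-formed
/uj/ — violates constraint 3: syllable 1 coda contains /j/, which is not a licensed coda consonant → ill-formed
/wu.wemr/ — violates constraint 1: syllable 2 coda /mr/: /m/ (nasal, 3) → /r/ (liquid, 4) does not fall → ill-formed
/met/ — violates constraint 3: syllable 1 coda contains /t/, which is not a licensed coda consonant → ill-formed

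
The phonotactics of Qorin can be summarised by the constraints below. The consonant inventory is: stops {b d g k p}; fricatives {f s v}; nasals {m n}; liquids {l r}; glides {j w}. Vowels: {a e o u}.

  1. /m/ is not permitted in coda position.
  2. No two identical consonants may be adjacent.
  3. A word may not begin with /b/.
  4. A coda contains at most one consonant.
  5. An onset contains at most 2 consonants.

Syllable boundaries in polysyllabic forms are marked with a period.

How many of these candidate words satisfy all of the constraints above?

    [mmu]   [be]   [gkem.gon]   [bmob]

[mmu] — violates constraint 2: adjacent identical consonants /mm/ → ill-formed
[be] — violates constraint 3: word begins with /b/ → ill-formed
[gkem.gon] — violates constraint 1: syllable 1 coda contains /m/ → ill-formed
[bmob] — violates constraint 3: word begins with /b/ → ill-formed
No form is well-formed → 0.

0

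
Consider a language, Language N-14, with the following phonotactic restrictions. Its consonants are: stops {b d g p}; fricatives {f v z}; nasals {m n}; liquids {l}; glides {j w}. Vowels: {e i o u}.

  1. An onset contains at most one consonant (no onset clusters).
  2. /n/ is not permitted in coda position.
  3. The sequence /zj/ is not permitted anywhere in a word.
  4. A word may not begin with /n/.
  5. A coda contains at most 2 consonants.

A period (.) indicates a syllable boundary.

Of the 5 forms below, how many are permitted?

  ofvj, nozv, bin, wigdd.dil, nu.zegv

ofvj — violates constraint 5: syllable 1 coda /fvj/ has 3 consonants (> 2) → not permitted
nozv — violates constraint 4: word begins with /n/ → not permitted
bin — violates constraint 2: syllable 1 coda contains /n/ → not permitted
wigdd.dil — violates constraint 5: syllable 1 coda /gdd/ has 3 consonants (> 2) → not permitted
nu.zegv — violates constraint 4: word begins with /n/ → not permitted
No form is permitted → 0.

0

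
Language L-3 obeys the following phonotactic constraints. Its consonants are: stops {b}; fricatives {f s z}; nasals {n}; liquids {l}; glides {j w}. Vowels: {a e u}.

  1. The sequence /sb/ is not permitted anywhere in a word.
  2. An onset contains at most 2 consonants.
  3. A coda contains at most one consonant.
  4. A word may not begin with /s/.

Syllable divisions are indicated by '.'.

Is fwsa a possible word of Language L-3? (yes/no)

fwsa — violates constraint 2: syllable 1 onset /fws/ has 3 consonants (> 2) → phonotactically illegal

no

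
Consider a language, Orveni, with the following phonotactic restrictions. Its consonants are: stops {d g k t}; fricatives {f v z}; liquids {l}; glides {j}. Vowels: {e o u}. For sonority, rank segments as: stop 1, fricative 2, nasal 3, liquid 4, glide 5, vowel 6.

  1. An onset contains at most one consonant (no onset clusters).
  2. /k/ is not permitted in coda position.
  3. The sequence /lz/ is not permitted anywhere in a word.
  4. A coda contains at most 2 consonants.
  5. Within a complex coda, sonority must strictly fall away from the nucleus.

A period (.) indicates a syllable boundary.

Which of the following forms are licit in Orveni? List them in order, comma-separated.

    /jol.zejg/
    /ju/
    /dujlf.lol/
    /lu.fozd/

/jol.zejg/ — violates constraint 3: contains banned sequence /lz/ → illicit
/ju/ — σ1 onset /j/, coda /∅/ ok → licit
/dujlf.lol/ — violates constraint 4: syllable 1 coda /jlf/ has 3 consonants (> 2) → illicit
/lu.fozd/ — σ1 onset /l/, coda /∅/ ok; σ2 onset /f/, coda /zd/ (2→1 falls) ok → licit

/ju/, /lu.fozd/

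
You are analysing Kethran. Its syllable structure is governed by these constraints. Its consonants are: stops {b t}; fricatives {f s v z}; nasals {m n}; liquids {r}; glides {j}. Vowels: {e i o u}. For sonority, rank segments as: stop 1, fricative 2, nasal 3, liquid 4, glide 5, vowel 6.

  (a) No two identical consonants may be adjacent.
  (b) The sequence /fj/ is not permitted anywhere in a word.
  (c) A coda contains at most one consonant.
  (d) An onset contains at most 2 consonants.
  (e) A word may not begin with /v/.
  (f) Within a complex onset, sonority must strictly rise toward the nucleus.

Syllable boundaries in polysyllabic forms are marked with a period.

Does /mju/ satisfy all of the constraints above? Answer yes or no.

/mju/ — σ1 onset /mj/ (3→5 rises), coda /∅/ ok → licit

yes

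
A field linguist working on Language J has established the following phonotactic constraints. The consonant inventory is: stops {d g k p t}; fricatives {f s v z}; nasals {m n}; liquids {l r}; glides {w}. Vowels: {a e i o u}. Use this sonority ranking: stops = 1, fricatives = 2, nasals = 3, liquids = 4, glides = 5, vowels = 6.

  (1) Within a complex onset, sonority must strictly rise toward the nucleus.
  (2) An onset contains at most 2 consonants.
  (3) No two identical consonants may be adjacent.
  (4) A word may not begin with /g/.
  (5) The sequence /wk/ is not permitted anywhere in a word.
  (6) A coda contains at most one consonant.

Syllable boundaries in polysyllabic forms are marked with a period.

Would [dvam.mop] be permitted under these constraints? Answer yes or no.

no

[dvam.mop] — violates constraint 3: adjacent identical consonants /mm/ → not permitted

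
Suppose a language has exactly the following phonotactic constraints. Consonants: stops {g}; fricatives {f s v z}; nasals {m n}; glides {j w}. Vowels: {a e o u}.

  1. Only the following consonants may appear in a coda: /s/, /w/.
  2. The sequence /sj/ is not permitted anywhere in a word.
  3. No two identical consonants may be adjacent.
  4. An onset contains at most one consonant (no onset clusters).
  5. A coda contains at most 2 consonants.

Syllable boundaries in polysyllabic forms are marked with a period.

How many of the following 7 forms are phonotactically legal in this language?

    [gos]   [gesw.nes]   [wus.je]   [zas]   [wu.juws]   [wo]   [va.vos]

[gos] — σ1 onset /g/, coda /s/ ok → phonotactically legal
[gesw.nes] — σ1 onset /g/, coda /sw/ (2C) ok; σ2 onset /n/, coda /s/ ok → phonotactically legal
[wus.je] — violates constraint 2: contains banned sequence /sj/ → phonotactically illegal
[zas] — σ1 onset /z/, coda /s/ ok → phonotactically legal
[wu.juws] — σ1 onset /w/, coda /∅/ ok; σ2 onset /j/, coda /ws/ (2C) ok → phonotactically legal
[wo] — σ1 onset /w/, coda /∅/ ok → phonotactically legal
[va.vos] — σ1 onset /v/, coda /∅/ ok; σ2 onset /v/, coda /s/ ok → phonotactically legal
Phonotactically legal: [gos], [gesw.nes], [zas], [wu.juws], [wo], [va.vos] → 6.

6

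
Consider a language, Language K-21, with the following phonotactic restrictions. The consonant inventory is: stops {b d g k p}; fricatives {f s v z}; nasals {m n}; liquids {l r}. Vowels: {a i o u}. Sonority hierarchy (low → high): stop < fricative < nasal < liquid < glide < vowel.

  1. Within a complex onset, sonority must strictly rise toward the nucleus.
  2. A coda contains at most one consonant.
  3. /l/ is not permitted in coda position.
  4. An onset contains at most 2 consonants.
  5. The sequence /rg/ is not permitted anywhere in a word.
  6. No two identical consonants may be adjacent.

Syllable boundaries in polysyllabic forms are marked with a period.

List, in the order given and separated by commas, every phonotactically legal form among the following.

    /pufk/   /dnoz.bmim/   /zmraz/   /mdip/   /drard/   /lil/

/dnoz.bmim/

/pufk/ — violates constraint 2: syllable 1 coda /fk/ has 2 consonants (> 1) → phonotactically illegal
/dnoz.bmim/ — σ1 onset /dn/ (1→3 rises), coda /z/ ok; σ2 onset /bm/ (1→3 rises), coda /m/ ok → phonotactically legal
/zmraz/ — violates constraint 4: syllable 1 onset /zmr/ has 3 consonants (> 2) → phonotactically illegal
/mdip/ — violates constraint 1: syllable 1 onset /md/: /m/ (nasal, 3) → /d/ (stop, 1) does not rise → phonotactically illegal
/drard/ — violates constraint 2: syllable 1 coda /rd/ has 2 consonants (> 1) → phonotactically illegal
/lil/ — violates constraint 3: syllable 1 coda contains /l/ → phonotactically illegal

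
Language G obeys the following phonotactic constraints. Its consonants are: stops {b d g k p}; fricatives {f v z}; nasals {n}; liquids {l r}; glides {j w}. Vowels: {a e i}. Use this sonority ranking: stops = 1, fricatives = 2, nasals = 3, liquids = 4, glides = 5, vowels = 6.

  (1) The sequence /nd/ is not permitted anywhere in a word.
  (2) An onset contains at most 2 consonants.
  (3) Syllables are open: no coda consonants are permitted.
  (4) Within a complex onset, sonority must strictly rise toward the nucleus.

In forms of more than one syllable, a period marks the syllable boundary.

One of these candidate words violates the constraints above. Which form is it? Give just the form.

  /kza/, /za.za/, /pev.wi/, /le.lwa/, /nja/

/kza/ — σ1 onset /kz/ (1→2 rises), coda /∅/ ok → phonotactically legal
/za.za/ — σ1 onset /z/, coda /∅/ ok; σ2 onset /z/, coda /∅/ ok → phonotactically legal
/pev.wi/ — violates constraint 3: syllable 1 coda /v/ has 1 consonant (> 0) → phonotactically illegal
/le.lwa/ — σ1 onset /l/, coda /∅/ ok; σ2 onset /lw/ (4→5 rises), coda /∅/ ok → phonotactically legal
/nja/ — σ1 onset /nj/ (3→5 rises), coda /∅/ ok → phonotactically legal

/pev.wi/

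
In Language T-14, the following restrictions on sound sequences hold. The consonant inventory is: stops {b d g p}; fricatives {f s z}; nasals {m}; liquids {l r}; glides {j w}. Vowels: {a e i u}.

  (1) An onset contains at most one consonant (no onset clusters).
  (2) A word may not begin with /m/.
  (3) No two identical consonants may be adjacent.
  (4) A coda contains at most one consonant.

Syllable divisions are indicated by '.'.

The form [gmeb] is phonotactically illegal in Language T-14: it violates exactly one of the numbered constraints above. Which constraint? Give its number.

1

[gmeb]: syllable 1 onset /gm/ has 2 consonants (> 1).
This is a violation of constraint 1: "An onset contains at most one consonant (no onset clusters)."
The remaining constraints (2, 3, 4) are satisfied.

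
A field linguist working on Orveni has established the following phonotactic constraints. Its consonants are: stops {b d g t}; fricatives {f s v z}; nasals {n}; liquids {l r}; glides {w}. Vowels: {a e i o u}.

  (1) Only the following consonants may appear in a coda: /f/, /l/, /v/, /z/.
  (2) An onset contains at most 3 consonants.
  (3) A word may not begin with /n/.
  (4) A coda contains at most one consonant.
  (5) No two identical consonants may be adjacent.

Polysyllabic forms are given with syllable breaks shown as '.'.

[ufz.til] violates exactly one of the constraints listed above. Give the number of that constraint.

4

[ufz.til]: syllable 1 coda /fz/ has 2 consonants (> 1).
This is a violation of constraint 4: "A coda contains at most one consonant."
The remaining constraints (1, 2, 3, 5) are satisfied.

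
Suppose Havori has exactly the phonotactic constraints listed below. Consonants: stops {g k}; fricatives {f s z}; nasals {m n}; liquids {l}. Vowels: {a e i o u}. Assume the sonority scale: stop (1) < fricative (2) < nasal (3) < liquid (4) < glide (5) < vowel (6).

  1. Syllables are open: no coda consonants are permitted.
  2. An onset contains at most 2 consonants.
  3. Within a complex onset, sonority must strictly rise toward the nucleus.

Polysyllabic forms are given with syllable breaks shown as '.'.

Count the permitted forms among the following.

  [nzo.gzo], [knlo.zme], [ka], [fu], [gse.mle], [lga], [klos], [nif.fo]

3

[nzo.gzo] — violates constraint 3: syllable 1 onset /nz/: /n/ (nasal, 3) → /z/ (fricative, 2) does not rise → not permitted
[knlo.zme] — violates constraint 2: syllable 1 onset /knl/ has 3 consonants (> 2) → not permitted
[ka] — σ1 onset /k/, coda /∅/ ok → permitted
[fu] — σ1 onset /f/, coda /∅/ ok → permitted
[gse.mle] — σ1 onset /gs/ (1→2 rises), coda /∅/ ok; σ2 onset /ml/ (3→4 rises), coda /∅/ ok → permitted
[lga] — violates constraint 3: syllable 1 onset /lg/: /l/ (liquid, 4) → /g/ (stop, 1) does not rise → not permitted
[klos] — violates constraint 1: syllable 1 coda /s/ has 1 consonant (> 0) → not permitted
[nif.fo] — violates constraint 1: syllable 1 coda /f/ has 1 consonant (> 0) → not permitted
Permitted: [ka], [fu], [gse.mle] → 3.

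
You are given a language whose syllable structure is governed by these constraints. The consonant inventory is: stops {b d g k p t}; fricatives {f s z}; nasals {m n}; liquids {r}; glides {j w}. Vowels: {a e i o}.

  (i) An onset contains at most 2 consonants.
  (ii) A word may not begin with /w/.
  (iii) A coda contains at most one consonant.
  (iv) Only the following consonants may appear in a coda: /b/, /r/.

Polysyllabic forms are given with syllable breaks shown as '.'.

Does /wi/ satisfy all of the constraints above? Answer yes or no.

no

/wi/ — violates constraint (ii): word begins with /w/ → illicit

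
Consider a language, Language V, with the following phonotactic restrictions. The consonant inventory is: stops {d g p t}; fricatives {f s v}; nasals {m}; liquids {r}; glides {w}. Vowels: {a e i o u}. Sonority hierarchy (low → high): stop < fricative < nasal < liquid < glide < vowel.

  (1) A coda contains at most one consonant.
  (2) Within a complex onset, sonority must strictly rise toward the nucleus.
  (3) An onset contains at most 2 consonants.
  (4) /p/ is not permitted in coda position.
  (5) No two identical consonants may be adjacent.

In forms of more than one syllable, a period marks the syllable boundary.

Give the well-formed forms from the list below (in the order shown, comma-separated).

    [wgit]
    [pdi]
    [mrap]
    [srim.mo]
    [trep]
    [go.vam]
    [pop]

[wgit] — violates constraint 2: syllable 1 onset /wg/: /w/ (glide, 5) → /g/ (stop, 1) does not rise → ill-formed
[pdi] — violates constraint 2: syllable 1 onset /pd/: /p/ (stop, 1) → /d/ (stop, 1) does not rise → ill-formed
[mrap] — violates constraint 4: syllable 1 coda contains /p/ → ill-formed
[srim.mo] — violates constraint 5: adjacent identical consonants /mm/ → ill-formed
[trep] — violates constraint 4: syllable 1 coda contains /p/ → ill-formed
[go.vam] — σ1 onset /g/, coda /∅/ ok; σ2 onset /v/, coda /m/ ok → well-formed
[pop] — violates constraint 4: syllable 1 coda contains /p/ → ill-formed

[go.vam]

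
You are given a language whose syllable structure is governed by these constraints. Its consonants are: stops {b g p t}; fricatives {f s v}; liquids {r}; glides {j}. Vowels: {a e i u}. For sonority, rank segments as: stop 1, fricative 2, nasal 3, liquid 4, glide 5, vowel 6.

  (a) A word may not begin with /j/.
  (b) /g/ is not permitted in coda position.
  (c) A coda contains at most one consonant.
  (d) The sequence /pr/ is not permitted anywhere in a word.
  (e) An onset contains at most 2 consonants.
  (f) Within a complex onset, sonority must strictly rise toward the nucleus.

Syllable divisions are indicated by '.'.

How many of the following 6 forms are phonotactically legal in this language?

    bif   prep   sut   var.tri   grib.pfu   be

bif — σ1 onset /b/, coda /f/ ok → phonotactically legal
prep — violates constraint (d): contains banned sequence /pr/ → phonotactically illegal
sut — σ1 onset /s/, coda /t/ ok → phonotactically legal
var.tri — σ1 onset /v/, coda /r/ ok; σ2 onset /tr/ (1→4 rises), coda /∅/ ok → phonotactically legal
grib.pfu — σ1 onset /gr/ (1→4 rises), coda /b/ ok; σ2 onset /pf/ (1→2 rises), coda /∅/ ok → phonotactically legal
be — σ1 onset /b/, coda /∅/ ok → phonotactically legal
Phonotactically legal: bif, sut, var.tri, grib.pfu, be → 5.

5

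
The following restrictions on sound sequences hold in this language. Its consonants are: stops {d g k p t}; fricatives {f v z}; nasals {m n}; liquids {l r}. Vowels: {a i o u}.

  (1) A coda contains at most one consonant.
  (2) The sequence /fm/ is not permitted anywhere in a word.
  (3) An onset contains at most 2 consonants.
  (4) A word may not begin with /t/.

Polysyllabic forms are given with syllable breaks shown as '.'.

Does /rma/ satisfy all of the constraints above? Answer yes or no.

/rma/ — σ1 onset /rm/ (2C), coda /∅/ ok → permitted

yes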